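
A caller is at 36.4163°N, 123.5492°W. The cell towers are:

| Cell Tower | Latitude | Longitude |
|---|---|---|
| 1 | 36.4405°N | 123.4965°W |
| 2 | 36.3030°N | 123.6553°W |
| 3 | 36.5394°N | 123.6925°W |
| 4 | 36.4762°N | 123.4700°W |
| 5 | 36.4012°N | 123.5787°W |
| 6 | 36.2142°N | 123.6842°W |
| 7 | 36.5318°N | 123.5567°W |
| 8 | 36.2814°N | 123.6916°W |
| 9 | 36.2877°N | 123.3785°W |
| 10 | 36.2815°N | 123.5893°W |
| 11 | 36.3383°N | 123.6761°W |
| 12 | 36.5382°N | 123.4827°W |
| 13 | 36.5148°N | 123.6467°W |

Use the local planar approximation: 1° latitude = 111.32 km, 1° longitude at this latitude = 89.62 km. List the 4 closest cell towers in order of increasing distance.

5, 1, 4, 7

Distances from 36.4163°N, 123.5492°W:
1: √((0.0242·111.32)² + (0.0527·89.62)²) = √(7.257334 + 22.306483) = 5.4373 km
2: √((-0.1133·111.32)² + (-0.1061·89.62)²) = √(159.076569 + 90.415033) = 15.7953 km
3: √((0.1231·111.32)² + (-0.1433·89.62)²) = √(187.785693 + 164.930988) = 18.7808 km
4: √((0.0599·111.32)² + (0.0792·89.62)²) = √(44.463131 + 50.380241) = 9.7388 km
5: √((-0.0151·111.32)² + (-0.0295·89.62)²) = √(2.825532 + 6.989626) = 3.1329 km
6: √((-0.2021·111.32)² + (-0.1350·89.62)²) = √(506.149745 + 146.378542) = 25.5446 km
7: √((0.1155·111.32)² + (-0.0075·89.62)²) = √(165.314278 + 0.451786) = 12.8750 km
8: √((-0.1349·111.32)² + (-0.1424·89.62)²) = √(225.512331 + 162.865785) = 19.7073 km
9: √((-0.1286·111.32)² + (0.1707·89.62)²) = √(204.940755 + 234.032904) = 20.9517 km
10: √((-0.1348·111.32)² + (-0.0401·89.62)²) = √(225.178115 + 12.915125) = 15.4303 km
11: √((-0.0780·111.32)² + (-0.1269·89.62)²) = √(75.393794 + 129.340079) = 14.3085 km
12: √((0.1219·111.32)² + (0.0665·89.62)²) = √(184.142403 + 35.518382) = 14.8210 km
13: √((0.0985·111.32)² + (-0.0975·89.62)²) = √(120.231664 + 76.351770) = 14.0208 km
Sorted: 5 (3.1329 km) < 1 (5.4373 km) < 4 (9.7388 km) < 7 (12.8750 km) < 13 (14.0208 km) < 11 (14.3085 km) < …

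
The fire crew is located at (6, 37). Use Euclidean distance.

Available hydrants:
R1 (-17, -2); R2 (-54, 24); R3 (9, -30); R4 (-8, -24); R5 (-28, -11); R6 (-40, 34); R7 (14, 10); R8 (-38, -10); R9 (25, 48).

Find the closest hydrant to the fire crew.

R9

Distances from (6, 37):
R1: 45.3
R2: 61.4
R3: 67.1
R4: 62.6
R5: 58.8
R6: 46.1
R7: 28.2
R8: 64.4
R9: 22.0
Minimum: R9 at 22.0.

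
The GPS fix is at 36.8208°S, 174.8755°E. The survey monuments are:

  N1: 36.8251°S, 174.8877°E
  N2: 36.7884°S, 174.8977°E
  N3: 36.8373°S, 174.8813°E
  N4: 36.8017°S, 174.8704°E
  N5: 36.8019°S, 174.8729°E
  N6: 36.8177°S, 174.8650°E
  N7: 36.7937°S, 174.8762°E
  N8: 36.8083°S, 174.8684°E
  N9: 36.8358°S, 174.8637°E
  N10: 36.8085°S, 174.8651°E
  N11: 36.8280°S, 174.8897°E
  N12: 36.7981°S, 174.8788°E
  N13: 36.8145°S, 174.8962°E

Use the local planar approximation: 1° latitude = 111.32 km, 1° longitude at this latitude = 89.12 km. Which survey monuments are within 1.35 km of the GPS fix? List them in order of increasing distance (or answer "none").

N6, N1

Distances from 36.8208°S, 174.8755°E:
N1: 1.1880 km
N2: 4.1138 km
N3: 1.9081 km
N4: 2.1742 km
N5: 2.1167 km
N6: 0.9974 km
N7: 3.0174 km
N8: 1.5286 km
N9: 1.9734 km
N10: 1.6534 km
N11: 1.4980 km
N12: 2.5440 km
N13: 1.9736 km
Threshold 1.35 km: N6 (0.9974 km), N1 (1.1880 km) are within range.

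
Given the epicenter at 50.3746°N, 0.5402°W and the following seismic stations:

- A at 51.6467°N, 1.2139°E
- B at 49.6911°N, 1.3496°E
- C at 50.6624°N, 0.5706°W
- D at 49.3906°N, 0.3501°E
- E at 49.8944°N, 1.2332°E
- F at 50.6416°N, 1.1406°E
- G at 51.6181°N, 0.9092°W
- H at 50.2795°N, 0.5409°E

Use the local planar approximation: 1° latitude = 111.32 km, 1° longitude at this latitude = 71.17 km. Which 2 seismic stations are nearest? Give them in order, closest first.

C, H

Distances from 50.3746°N, 0.5402°W:
A: 188.7811 km
B: 154.5274 km
C: 32.1109 km
D: 126.5448 km
E: 137.0665 km
F: 123.2598 km
G: 140.8955 km
H: 77.6668 km
Sorted: C (32.1109 km) < H (77.6668 km) < F (123.2598 km) < D (126.5448 km) < …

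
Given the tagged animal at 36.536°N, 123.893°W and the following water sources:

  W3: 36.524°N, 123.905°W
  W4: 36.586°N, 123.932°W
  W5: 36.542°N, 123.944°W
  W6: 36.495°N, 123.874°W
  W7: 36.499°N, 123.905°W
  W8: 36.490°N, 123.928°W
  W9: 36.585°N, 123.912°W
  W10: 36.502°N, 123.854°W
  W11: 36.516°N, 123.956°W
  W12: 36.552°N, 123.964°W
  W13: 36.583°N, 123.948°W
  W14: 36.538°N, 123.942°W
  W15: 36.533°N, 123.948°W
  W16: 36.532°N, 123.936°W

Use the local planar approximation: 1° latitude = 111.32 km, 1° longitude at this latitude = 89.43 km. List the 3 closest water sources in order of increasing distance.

Distances from 36.536°N, 123.893°W:
W3: √((-0.012·111.32)² + (-0.012·89.43)²) = √(1.78447 + 1.15167) = 1.714 km
W4: √((0.050·111.32)² + (-0.039·89.43)²) = √(30.98036 + 12.16454) = 6.568 km
W5: √((0.006·111.32)² + (-0.051·89.43)²) = √(0.44612 + 20.80208) = 4.610 km
W6: √((-0.041·111.32)² + (0.019·89.43)²) = √(20.83119 + 2.88718) = 4.870 km
W7: √((-0.037·111.32)² + (-0.012·89.43)²) = √(16.96484 + 1.15167) = 4.256 km
W8: √((-0.046·111.32)² + (-0.035·89.43)²) = √(26.22177 + 9.79721) = 6.002 km
W9: √((0.049·111.32)² + (-0.019·89.43)²) = √(29.75353 + 2.88718) = 5.713 km
W10: √((-0.034·111.32)² + (0.039·89.43)²) = √(14.32532 + 12.16454) = 5.147 km
W11: √((-0.020·111.32)² + (-0.063·89.43)²) = √(4.95686 + 31.74297) = 6.058 km
W12: √((0.016·111.32)² + (-0.071·89.43)²) = √(3.17239 + 40.31653) = 6.595 km
W13: √((0.047·111.32)² + (-0.055·89.43)²) = √(27.37424 + 24.19312) = 7.181 km
W14: √((0.002·111.32)² + (-0.049·89.43)²) = √(0.04957 + 19.20254) = 4.388 km
W15: √((-0.003·111.32)² + (-0.055·89.43)²) = √(0.11153 + 24.19312) = 4.930 km
W16: √((-0.004·111.32)² + (-0.043·89.43)²) = √(0.19827 + 14.78779) = 3.871 km
Sorted: W3 (1.714 km) < W16 (3.871 km) < W7 (4.256 km) < W14 (4.388 km) < W5 (4.610 km) < …

W3, W16, W7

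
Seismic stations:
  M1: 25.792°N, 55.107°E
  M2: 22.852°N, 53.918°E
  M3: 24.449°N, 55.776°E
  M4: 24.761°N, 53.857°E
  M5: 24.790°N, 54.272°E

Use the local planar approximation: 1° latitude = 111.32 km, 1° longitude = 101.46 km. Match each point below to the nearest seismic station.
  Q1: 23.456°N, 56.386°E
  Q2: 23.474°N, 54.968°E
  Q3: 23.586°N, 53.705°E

Q1→M3; Q2→M2; Q3→M2

Q1 at 23.456°N, 56.386°E:
  M1: √((2.336·111.32)² + (-1.279·101.46)²) = √(67622.63229 + 16839.56253) = 290.624 km
  M2: √((-0.604·111.32)² + (-2.468·101.46)²) = √(4520.85182 + 62701.80263) = 259.273 km
  M3: √((0.993·111.32)² + (-0.610·101.46)²) = √(12219.25962 + 3830.44637) = 126.687 km
  M4: √((1.305·111.32)² + (-2.529·101.46)²) = √(21104.12831 + 65839.62895) = 294.862 km
  M5: √((1.334·111.32)² + (-2.114·101.46)²) = √(22052.51136 + 46004.43294) = 260.877 km
  → nearest: M3 (126.687 km)
Q2 at 23.474°N, 54.968°E:
  M1: √((2.318·111.32)² + (0.139·101.46)²) = √(66584.51774 + 198.89292) = 258.425 km
  M2: √((-0.622·111.32)² + (-1.050·101.46)²) = √(4794.32162 + 11349.28009) = 127.057 km
  M3: √((0.975·111.32)² + (0.808·101.46)²) = √(11780.28037 + 6720.66793) = 136.018 km
  M4: √((1.287·111.32)² + (-1.111·101.46)²) = √(20525.96051 + 12706.26281) = 182.297 km
  M5: √((1.316·111.32)² + (-0.696·101.46)²) = √(21461.40617 + 4986.64205) = 162.629 km
  → nearest: M2 (127.057 km)
Q3 at 23.586°N, 53.705°E:
  M1: √((2.206·111.32)² + (1.402·101.46)²) = √(60305.56789 + 20234.18625) = 283.795 km
  M2: √((-0.734·111.32)² + (0.213·101.46)²) = √(6676.34107 + 467.03446) = 84.518 km
  M3: √((0.863·111.32)² + (2.071·101.46)²) = √(9229.28350 + 44151.95249) = 231.044 km
  M4: √((1.175·111.32)² + (0.152·101.46)²) = √(17108.90160 + 237.83562) = 131.707 km
  M5: √((1.204·111.32)² + (0.567·101.46)²) = √(17963.84790 + 3309.45007) = 145.854 km
  → nearest: M2 (84.518 km)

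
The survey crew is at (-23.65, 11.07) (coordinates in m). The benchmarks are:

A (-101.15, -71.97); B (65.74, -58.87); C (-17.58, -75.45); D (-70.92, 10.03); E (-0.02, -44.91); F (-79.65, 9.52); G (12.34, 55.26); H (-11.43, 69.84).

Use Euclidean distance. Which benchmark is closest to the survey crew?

Distances from (-23.65, 11.07):
A: √((-77.50)² + (-83.04)²) = √(6006.2500 + 6895.6416) = 113.59 m
B: √((89.39)² + (-69.94)²) = √(7990.5721 + 4891.6036) = 113.50 m
C: √((6.07)² + (-86.52)²) = √(36.8449 + 7485.7104) = 86.73 m
D: √((-47.27)² + (-1.04)²) = √(2234.4529 + 1.0816) = 47.28 m
E: √((23.63)² + (-55.98)²) = √(558.3769 + 3133.7604) = 60.76 m
F: √((-56.00)² + (-1.55)²) = √(3136.0000 + 2.4025) = 56.02 m
G: √((35.99)² + (44.19)²) = √(1295.2801 + 1952.7561) = 56.99 m
H: √((12.22)² + (58.77)²) = √(149.3284 + 3453.9129) = 60.03 m
Minimum: D at 47.28 m.

D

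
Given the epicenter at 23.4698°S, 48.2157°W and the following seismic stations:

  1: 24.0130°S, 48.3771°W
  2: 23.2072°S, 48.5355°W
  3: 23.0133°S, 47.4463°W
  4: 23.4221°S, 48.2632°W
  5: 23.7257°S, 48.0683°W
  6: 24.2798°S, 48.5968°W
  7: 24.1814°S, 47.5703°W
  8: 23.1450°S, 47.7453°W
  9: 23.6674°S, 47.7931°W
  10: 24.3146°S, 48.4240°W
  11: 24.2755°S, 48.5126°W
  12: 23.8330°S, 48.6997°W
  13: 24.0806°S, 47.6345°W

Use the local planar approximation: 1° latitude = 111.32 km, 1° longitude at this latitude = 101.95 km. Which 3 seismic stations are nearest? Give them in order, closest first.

4, 5, 2

Distances from 23.4698°S, 48.2157°W:
1: √((-0.5432·111.32)² + (-0.1614·101.95)²) = √(3656.502864 + 270.758139) = 62.6679 km
2: √((0.2626·111.32)² + (-0.3198·101.95)²) = √(854.546774 + 1062.995385) = 43.7897 km
3: √((0.4565·111.32)² + (0.7694·101.95)²) = √(2582.426437 + 6152.885371) = 93.4629 km
4: √((0.0477·111.32)² + (-0.0475·101.95)²) = √(28.195718 + 23.451017) = 7.1866 km
5: √((-0.2559·111.32)² + (0.1474·101.95)²) = √(811.497091 + 225.823652) = 32.2075 km
6: √((-0.8100·111.32)² + (-0.3811·101.95)²) = √(8130.484629 + 1509.566876) = 98.1838 km
7: √((-0.7116·111.32)² + (0.6454·101.95)²) = √(6275.065655 + 4329.446550) = 102.9782 km
8: √((0.3248·111.32)² + (0.4704·101.95)²) = √(1307.309558 + 2299.900705) = 60.0601 km
9: √((-0.1976·111.32)² + (0.4226·101.95)²) = √(483.860618 + 1856.237088) = 48.3746 km
10: √((-0.8448·111.32)² + (-0.2083·101.95)²) = √(8844.111429 + 450.975553) = 96.4110 km
11: √((-0.8057·111.32)² + (-0.2969·101.95)²) = √(8044.390095 + 916.209637) = 94.6604 km
12: √((-0.3632·111.32)² + (-0.4840·101.95)²) = √(1634.700047 + 2434.810598) = 63.7927 km
13: √((-0.6108·111.32)² + (0.5812·101.95)²) = √(4623.218849 + 3510.958301) = 90.1897 km
Sorted: 4 (7.1866 km) < 5 (32.2075 km) < 2 (43.7897 km) < 9 (48.3746 km) < 8 (60.0601 km) < …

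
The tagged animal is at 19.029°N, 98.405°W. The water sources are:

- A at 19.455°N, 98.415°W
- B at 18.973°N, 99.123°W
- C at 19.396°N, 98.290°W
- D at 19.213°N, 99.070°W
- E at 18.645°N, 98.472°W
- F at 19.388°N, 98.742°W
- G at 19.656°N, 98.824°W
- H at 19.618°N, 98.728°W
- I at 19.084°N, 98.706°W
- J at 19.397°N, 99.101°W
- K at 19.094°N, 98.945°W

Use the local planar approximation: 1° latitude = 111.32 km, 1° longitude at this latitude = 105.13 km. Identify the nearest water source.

Distances from 19.029°N, 98.405°W:
A: √((0.426·111.32)² + (-0.010·105.13)²) = √(2248.87643 + 1.10523) = 47.434 km
B: √((-0.056·111.32)² + (-0.718·105.13)²) = √(38.86176 + 5697.73462) = 75.740 km
C: √((0.367·111.32)² + (0.115·105.13)²) = √(1669.08527 + 146.16689) = 42.606 km
D: √((0.184·111.32)² + (-0.665·105.13)²) = √(419.54837 + 4887.61084) = 72.850 km
E: √((-0.384·111.32)² + (-0.067·105.13)²) = √(1827.29575 + 49.61385) = 43.323 km
F: √((0.359·111.32)² + (-0.337·105.13)²) = √(1597.11170 + 1255.20058) = 53.407 km
G: √((0.627·111.32)² + (-0.419·105.13)²) = √(4871.71055 + 1940.35581) = 82.535 km
H: √((0.589·111.32)² + (-0.323·105.13)²) = √(4299.09443 + 1153.07717) = 73.839 km
I: √((0.055·111.32)² + (-0.301·105.13)²) = √(37.48623 + 1001.35096) = 32.231 km
J: √((0.368·111.32)² + (-0.696·105.13)²) = √(1678.19349 + 5353.91914) = 83.858 km
K: √((0.065·111.32)² + (-0.540·105.13)²) = √(52.35680 + 3222.85561) = 57.229 km
Minimum: I at 32.231 km.

I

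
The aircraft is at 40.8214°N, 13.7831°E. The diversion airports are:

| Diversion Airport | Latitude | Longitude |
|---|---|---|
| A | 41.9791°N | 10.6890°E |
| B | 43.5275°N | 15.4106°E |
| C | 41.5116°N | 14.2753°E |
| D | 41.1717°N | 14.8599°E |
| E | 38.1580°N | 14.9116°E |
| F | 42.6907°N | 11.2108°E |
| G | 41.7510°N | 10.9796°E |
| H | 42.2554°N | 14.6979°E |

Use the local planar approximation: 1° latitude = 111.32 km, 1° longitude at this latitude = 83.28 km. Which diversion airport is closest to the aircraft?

Distances from 40.8214°N, 13.7831°E:
A: √((1.1577·111.32)² + (-3.0941·83.28)²) = √(16608.807896 + 66397.254925) = 288.1077 km
B: √((2.7061·111.32)² + (1.6275·83.28)²) = √(90747.376378 + 18370.603659) = 330.3301 km
C: √((0.6902·111.32)² + (0.4922·83.28)²) = √(5903.319724 + 1680.214204) = 87.0835 km
D: √((0.3503·111.32)² + (1.0768·83.28)²) = √(1520.640909 + 8041.767758) = 97.7876 km
E: √((-2.6634·111.32)² + (1.1285·83.28)²) = √(87906.135090 + 8832.518583) = 311.0284 km
F: √((1.8693·111.32)² + (-2.5723·83.28)²) = √(43301.646202 + 45890.698537) = 298.6509 km
G: √((0.9296·111.32)² + (-2.8035·83.28)²) = √(10708.746191 + 54510.799761) = 255.3812 km
H: √((1.4340·111.32)² + (0.9148·83.28)²) = √(25482.656377 + 5804.084744) = 176.8806 km
Minimum: C at 87.0835 km.

C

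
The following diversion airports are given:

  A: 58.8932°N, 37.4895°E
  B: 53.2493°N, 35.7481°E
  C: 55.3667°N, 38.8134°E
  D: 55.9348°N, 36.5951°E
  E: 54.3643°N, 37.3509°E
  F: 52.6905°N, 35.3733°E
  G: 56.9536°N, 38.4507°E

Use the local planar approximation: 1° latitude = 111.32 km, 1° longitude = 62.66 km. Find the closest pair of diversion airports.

Pairwise distances:
A–B: 637.6839 km
A–C: 401.2391 km
A–D: 334.0636 km
A–E: 504.2319 km
A–F: 703.1017 km
A–G: 224.1592 km
B–C: 304.0563 km
B–D: 303.6244 km
B–E: 159.6643 km
B–F: 66.4912 km
B–G: 445.7810 km
C–D: 152.7090 km
C–E: 144.3940 km
C–F: 367.7197 km
C–G: 178.1096 km
D–E: 181.1289 km
D–F: 369.1807 km
D–G: 162.4242 km
E–F: 223.7704 km
E–G: 296.3644 km
F–G: 512.2484 km
Closest pair: B–F at 66.4912 km.

B and F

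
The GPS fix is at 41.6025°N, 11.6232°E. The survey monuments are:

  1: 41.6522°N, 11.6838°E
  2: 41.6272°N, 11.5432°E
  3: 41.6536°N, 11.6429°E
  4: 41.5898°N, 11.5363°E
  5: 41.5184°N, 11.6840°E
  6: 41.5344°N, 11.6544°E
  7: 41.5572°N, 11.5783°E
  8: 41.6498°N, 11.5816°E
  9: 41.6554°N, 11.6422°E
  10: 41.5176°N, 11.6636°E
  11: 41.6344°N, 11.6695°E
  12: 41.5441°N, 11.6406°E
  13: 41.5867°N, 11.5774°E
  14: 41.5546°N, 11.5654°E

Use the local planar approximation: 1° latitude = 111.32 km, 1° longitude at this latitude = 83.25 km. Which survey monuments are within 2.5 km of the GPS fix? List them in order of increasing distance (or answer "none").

none

Distances from 41.6025°N, 11.6232°E:
1: √((0.0497·111.32)² + (0.0606·83.25)²) = √(30.609707 + 25.451521) = 7.4874 km
2: √((0.0247·111.32)² + (-0.0800·83.25)²) = √(7.560322 + 44.355600) = 7.2053 km
3: √((0.0511·111.32)² + (0.0197·83.25)²) = √(32.358486 + 2.689682) = 5.9201 km
4: √((-0.0127·111.32)² + (-0.0869·83.25)²) = √(1.998729 + 52.336905) = 7.3713 km
5: √((-0.0841·111.32)² + (0.0608·83.25)²) = √(87.647269 + 25.619795) = 10.6427 km
6: √((-0.0681·111.32)² + (0.0312·83.25)²) = √(57.469924 + 6.746487) = 8.0135 km
7: √((-0.0453·111.32)² + (-0.0449·83.25)²) = √(25.429791 + 13.972083) = 6.2771 km
8: √((0.0473·111.32)² + (-0.0416·83.25)²) = √(27.724816 + 11.993754) = 6.3023 km
9: √((0.0529·111.32)² + (0.0190·83.25)²) = √(34.678295 + 2.501933) = 6.0976 km
10: √((-0.0849·111.32)² + (0.0404·83.25)²) = √(89.322686 + 11.311787) = 10.0317 km
11: √((0.0319·111.32)² + (0.0463·83.25)²) = √(12.610368 + 14.856978) = 5.2409 km
12: √((-0.0584·111.32)² + (0.0174·83.25)²) = √(42.264145 + 2.098297) = 6.6605 km
13: √((-0.0158·111.32)² + (-0.0458·83.25)²) = √(3.093574 + 14.537825) = 4.1990 km
14: √((-0.0479·111.32)² + (-0.0578·83.25)²) = √(28.432655 + 23.153900) = 7.1824 km
Threshold 2.5 km: none within range.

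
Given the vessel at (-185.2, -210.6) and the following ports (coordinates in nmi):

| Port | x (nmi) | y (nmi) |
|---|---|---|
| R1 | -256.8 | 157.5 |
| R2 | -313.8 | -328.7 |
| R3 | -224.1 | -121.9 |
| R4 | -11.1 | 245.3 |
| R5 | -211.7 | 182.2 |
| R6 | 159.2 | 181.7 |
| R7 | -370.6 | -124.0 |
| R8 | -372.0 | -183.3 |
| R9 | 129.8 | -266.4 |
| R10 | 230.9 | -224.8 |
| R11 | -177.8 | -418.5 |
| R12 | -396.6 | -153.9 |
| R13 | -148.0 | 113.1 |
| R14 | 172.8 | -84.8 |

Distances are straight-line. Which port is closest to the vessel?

R3

Distances from (-185.2, -210.6):
R1: 375.0 nmi
R2: 174.6 nmi
R3: 96.9 nmi
R4: 488.0 nmi
R5: 393.7 nmi
R6: 522.0 nmi
R7: 204.6 nmi
R8: 188.8 nmi
R9: 319.9 nmi
R10: 416.3 nmi
R11: 208.0 nmi
R12: 218.9 nmi
R13: 325.8 nmi
R14: 379.5 nmi
Minimum: R3 at 96.9 nmi.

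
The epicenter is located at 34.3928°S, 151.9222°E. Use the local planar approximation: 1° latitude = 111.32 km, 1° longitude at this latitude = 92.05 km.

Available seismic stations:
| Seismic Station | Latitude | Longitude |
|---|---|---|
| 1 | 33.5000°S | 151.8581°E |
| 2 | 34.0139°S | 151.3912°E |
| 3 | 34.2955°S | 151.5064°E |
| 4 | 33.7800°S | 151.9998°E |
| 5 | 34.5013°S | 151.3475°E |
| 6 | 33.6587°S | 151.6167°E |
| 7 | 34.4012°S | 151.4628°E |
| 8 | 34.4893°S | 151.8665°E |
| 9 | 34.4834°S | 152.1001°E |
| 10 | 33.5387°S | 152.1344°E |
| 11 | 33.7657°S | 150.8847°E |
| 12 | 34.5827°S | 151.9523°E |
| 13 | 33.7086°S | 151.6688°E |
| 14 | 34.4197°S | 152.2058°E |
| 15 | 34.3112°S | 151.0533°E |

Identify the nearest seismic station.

8

Distances from 34.3928°S, 151.9222°E:
1: 99.5615 km
2: 64.5615 km
3: 39.7775 km
4: 68.5899 km
5: 54.2625 km
6: 86.4232 km
7: 42.2981 km
8: 11.9032 km
9: 19.2323 km
10: 97.0641 km
11: 118.2957 km
12: 21.3205 km
13: 79.6568 km
14: 26.2766 km
15: 80.4964 km
Minimum: 8 at 11.9032 km.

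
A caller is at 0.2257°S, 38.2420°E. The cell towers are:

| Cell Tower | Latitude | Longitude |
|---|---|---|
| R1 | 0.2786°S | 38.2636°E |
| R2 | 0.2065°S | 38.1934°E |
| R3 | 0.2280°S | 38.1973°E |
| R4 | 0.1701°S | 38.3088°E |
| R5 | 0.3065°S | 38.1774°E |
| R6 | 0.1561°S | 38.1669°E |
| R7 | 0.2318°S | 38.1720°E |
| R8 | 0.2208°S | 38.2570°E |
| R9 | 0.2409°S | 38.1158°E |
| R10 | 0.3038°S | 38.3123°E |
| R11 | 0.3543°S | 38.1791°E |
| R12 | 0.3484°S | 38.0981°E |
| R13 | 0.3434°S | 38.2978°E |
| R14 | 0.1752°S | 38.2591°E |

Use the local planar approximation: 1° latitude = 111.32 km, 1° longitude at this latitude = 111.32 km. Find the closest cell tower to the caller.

Distances from 0.2257°S, 38.2420°E:
R1: √((-0.0529·111.32)² + (0.0216·111.32)²) = √(34.678295 + 5.781678) = 6.3608 km
R2: √((0.0192·111.32)² + (-0.0486·111.32)²) = √(4.568239 + 29.269745) = 5.8170 km
R3: √((-0.0023·111.32)² + (-0.0447·111.32)²) = √(0.065554 + 24.760616) = 4.9826 km
R4: √((0.0556·111.32)² + (0.0668·111.32)²) = √(38.308573 + 55.296714) = 9.6750 km
R5: √((-0.0808·111.32)² + (-0.0646·111.32)²) = √(80.903837 + 51.714393) = 11.5160 km
R6: √((0.0696·111.32)² + (-0.0751·111.32)²) = √(60.029521 + 69.891807) = 11.3983 km
R7: √((-0.0061·111.32)² + (-0.0700·111.32)²) = √(0.461112 + 60.721498) = 7.8219 km
R8: √((0.0049·111.32)² + (0.0150·111.32)²) = √(0.297535 + 2.788232) = 1.7566 km
R9: √((-0.0152·111.32)² + (-0.1262·111.32)²) = √(2.863081 + 197.362712) = 14.1501 km
R10: √((-0.0781·111.32)² + (0.0703·111.32)²) = √(75.587236 + 61.243083) = 11.6974 km
R11: √((-0.1286·111.32)² + (-0.0629·111.32)²) = √(204.940755 + 49.028396) = 15.9364 km
R12: √((-0.1227·111.32)² + (-0.1439·111.32)²) = √(186.567298 + 256.606695) = 21.0517 km
R13: √((-0.1177·111.32)² + (0.0558·111.32)²) = √(171.671942 + 38.584670) = 14.5002 km
R14: √((0.0505·111.32)² + (0.0171·111.32)²) = √(31.603061 + 3.623586) = 5.9352 km
Minimum: R8 at 1.7566 km.

R8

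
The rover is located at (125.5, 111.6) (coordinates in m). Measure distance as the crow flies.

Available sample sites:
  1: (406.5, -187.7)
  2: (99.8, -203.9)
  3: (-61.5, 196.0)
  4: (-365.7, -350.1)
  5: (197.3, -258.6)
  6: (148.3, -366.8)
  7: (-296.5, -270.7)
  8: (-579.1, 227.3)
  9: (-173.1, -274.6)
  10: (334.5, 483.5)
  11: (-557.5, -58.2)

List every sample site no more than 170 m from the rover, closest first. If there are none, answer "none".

none

Distances from (125.5, 111.6):
1: √((281.0)² + (-299.3)²) = √(78961.000 + 89580.490) = 410.5 m
2: √((-25.7)² + (-315.5)²) = √(660.490 + 99540.250) = 316.5 m
3: √((-187.0)² + (84.4)²) = √(34969.000 + 7123.360) = 205.2 m
4: √((-491.2)² + (-461.7)²) = √(241277.440 + 213166.890) = 674.1 m
5: √((71.8)² + (-370.2)²) = √(5155.240 + 137048.040) = 377.1 m
6: √((22.8)² + (-478.4)²) = √(519.840 + 228866.560) = 478.9 m
7: √((-422.0)² + (-382.3)²) = √(178084.000 + 146153.290) = 569.4 m
8: √((-704.6)² + (115.7)²) = √(496461.160 + 13386.490) = 714.0 m
9: √((-298.6)² + (-386.2)²) = √(89161.960 + 149150.440) = 488.2 m
10: √((209.0)² + (371.9)²) = √(43681.000 + 138309.610) = 426.6 m
11: √((-683.0)² + (-169.8)²) = √(466489.000 + 28832.040) = 703.8 m
Threshold 170 m: none within range.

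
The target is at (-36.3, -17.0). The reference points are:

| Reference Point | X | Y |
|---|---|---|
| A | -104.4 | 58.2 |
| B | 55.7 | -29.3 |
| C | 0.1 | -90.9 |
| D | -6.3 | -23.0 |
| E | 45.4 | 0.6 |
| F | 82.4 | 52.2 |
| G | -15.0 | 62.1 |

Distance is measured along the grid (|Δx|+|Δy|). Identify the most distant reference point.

Distances from (-36.3, -17.0):
A: |-68.1| + |75.2| = 68.1 + 75.2 = 143.3
B: |92.0| + |-12.3| = 92.0 + 12.3 = 104.3
C: |36.4| + |-73.9| = 36.4 + 73.9 = 110.3
D: |30.0| + |-6.0| = 30.0 + 6.0 = 36.0
E: |81.7| + |17.6| = 81.7 + 17.6 = 99.3
F: |118.7| + |69.2| = 118.7 + 69.2 = 187.9
G: |21.3| + |79.1| = 21.3 + 79.1 = 100.4
Maximum: F at 187.9.

F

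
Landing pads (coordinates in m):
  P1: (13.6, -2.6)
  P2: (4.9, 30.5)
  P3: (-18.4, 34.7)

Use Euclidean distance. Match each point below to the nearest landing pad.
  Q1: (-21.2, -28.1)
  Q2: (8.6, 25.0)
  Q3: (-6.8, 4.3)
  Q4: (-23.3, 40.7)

Q1→P1; Q2→P2; Q3→P1; Q4→P3

Q1 at (-21.2, -28.1):
  P1: √((34.8)² + (25.5)²) = √(1211.04000 + 650.25000) = 43.143 m
  P2: √((26.1)² + (58.6)²) = √(681.21000 + 3433.96000) = 64.150 m
  P3: √((2.8)² + (62.8)²) = √(7.84000 + 3943.84000) = 62.862 m
  → nearest: P1 (43.143 m)
Q2 at (8.6, 25.0):
  P1: √((5.0)² + (-27.6)²) = √(25.00000 + 761.76000) = 28.049 m
  P2: √((-3.7)² + (5.5)²) = √(13.69000 + 30.25000) = 6.629 m
  P3: √((-27.0)² + (9.7)²) = √(729.00000 + 94.09000) = 28.690 m
  → nearest: P2 (6.629 m)
Q3 at (-6.8, 4.3):
  P1: √((20.4)² + (-6.9)²) = √(416.16000 + 47.61000) = 21.535 m
  P2: √((11.7)² + (26.2)²) = √(136.89000 + 686.44000) = 28.694 m
  P3: √((-11.6)² + (30.4)²) = √(134.56000 + 924.16000) = 32.538 m
  → nearest: P1 (21.535 m)
Q4 at (-23.3, 40.7):
  P1: √((36.9)² + (-43.3)²) = √(1361.61000 + 1874.89000) = 56.890 m
  P2: √((28.2)² + (-10.2)²) = √(795.24000 + 104.04000) = 29.988 m
  P3: √((4.9)² + (-6.0)²) = √(24.01000 + 36.00000) = 7.747 m
  → nearest: P3 (7.747 m)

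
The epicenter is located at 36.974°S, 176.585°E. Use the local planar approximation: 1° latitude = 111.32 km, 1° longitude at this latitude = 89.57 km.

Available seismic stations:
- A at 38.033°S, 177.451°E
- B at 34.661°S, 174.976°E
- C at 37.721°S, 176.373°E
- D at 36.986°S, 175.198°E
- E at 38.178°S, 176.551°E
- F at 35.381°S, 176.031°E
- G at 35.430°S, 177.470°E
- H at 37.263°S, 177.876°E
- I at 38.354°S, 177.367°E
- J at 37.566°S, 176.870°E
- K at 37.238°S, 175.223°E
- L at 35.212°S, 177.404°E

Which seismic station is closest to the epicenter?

J

Distances from 36.974°S, 176.585°E:
A: 141.118 km
B: 295.072 km
C: 85.297 km
D: 124.241 km
E: 134.064 km
F: 184.145 km
G: 189.277 km
H: 120.027 km
I: 168.836 km
J: 70.673 km
K: 125.484 km
L: 209.415 km
Minimum: J at 70.673 km.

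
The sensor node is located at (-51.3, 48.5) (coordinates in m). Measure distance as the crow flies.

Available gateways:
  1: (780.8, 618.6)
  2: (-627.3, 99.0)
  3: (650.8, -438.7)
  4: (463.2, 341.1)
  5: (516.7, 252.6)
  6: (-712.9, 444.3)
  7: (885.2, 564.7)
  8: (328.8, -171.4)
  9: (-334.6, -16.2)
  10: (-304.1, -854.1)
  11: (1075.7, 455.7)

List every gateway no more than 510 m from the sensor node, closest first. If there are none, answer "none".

9, 8

Distances from (-51.3, 48.5):
1: √((832.1)² + (570.1)²) = √(692390.410 + 325014.010) = 1008.7 m
2: √((-576.0)² + (50.5)²) = √(331776.000 + 2550.250) = 578.2 m
3: √((702.1)² + (-487.2)²) = √(492944.410 + 237363.840) = 854.6 m
4: √((514.5)² + (292.6)²) = √(264710.250 + 85614.760) = 591.9 m
5: √((568.0)² + (204.1)²) = √(322624.000 + 41656.810) = 603.6 m
6: √((-661.6)² + (395.8)²) = √(437714.560 + 156657.640) = 771.0 m
7: √((936.5)² + (516.2)²) = √(877032.250 + 266462.440) = 1069.3 m
8: √((380.1)² + (-219.9)²) = √(144476.010 + 48356.010) = 439.1 m
9: √((-283.3)² + (-64.7)²) = √(80258.890 + 4186.090) = 290.6 m
10: √((-252.8)² + (-902.6)²) = √(63907.840 + 814686.760) = 937.3 m
11: √((1127.0)² + (407.2)²) = √(1270129.000 + 165811.840) = 1198.3 m
Threshold 510 m: 9 (290.6 m), 8 (439.1 m) are within range.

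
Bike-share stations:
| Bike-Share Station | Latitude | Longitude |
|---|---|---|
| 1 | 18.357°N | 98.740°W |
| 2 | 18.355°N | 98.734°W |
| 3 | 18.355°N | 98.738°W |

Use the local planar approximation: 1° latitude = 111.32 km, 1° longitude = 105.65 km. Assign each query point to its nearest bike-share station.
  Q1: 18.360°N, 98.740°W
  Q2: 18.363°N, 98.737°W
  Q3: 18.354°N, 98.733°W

Q1 at 18.360°N, 98.740°W:
  1: √((-0.003·111.32)² + (0.000·105.65)²) = √(0.11153 + 0.00000) = 0.334 km
  2: √((-0.005·111.32)² + (0.006·105.65)²) = √(0.30980 + 0.40183) = 0.844 km
  3: √((-0.005·111.32)² + (0.002·105.65)²) = √(0.30980 + 0.04465) = 0.595 km
  → nearest: 1 (0.334 km)
Q2 at 18.363°N, 98.737°W:
  1: √((-0.006·111.32)² + (-0.003·105.65)²) = √(0.44612 + 0.10046) = 0.739 km
  2: √((-0.008·111.32)² + (0.003·105.65)²) = √(0.79310 + 0.10046) = 0.945 km
  3: √((-0.008·111.32)² + (-0.001·105.65)²) = √(0.79310 + 0.01116) = 0.897 km
  → nearest: 1 (0.739 km)
Q3 at 18.354°N, 98.733°W:
  1: √((0.003·111.32)² + (-0.007·105.65)²) = √(0.11153 + 0.54693) = 0.811 km
  2: √((0.001·111.32)² + (-0.001·105.65)²) = √(0.01239 + 0.01116) = 0.153 km
  3: √((0.001·111.32)² + (-0.005·105.65)²) = √(0.01239 + 0.27905) = 0.540 km
  → nearest: 2 (0.153 km)

Q1→1; Q2→1; Q3→2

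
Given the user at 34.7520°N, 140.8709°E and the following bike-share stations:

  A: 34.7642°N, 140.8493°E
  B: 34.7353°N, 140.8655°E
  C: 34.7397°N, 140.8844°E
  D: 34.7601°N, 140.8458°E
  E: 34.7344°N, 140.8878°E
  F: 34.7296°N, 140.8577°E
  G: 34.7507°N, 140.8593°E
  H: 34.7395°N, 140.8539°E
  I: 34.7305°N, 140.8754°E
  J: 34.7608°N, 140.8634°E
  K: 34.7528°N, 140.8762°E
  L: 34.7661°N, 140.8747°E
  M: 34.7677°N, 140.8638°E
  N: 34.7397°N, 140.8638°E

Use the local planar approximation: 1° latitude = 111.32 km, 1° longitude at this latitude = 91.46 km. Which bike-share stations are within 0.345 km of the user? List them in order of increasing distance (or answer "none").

none

Distances from 34.7520°N, 140.8709°E:
A: √((0.0122·111.32)² + (-0.0216·91.46)²) = √(1.844446 + 3.902742) = 2.3973 km
B: √((-0.0167·111.32)² + (-0.0054·91.46)²) = √(3.456045 + 0.243921) = 1.9235 km
C: √((-0.0123·111.32)² + (0.0135·91.46)²) = √(1.874807 + 1.524509) = 1.8437 km
D: √((0.0081·111.32)² + (-0.0251·91.46)²) = √(0.813048 + 5.269991) = 2.4664 km
E: √((-0.0176·111.32)² + (0.0169·91.46)²) = √(3.838590 + 2.389108) = 2.4955 km
F: √((-0.0224·111.32)² + (-0.0132·91.46)²) = √(6.217881 + 1.457506) = 2.7704 km
G: √((-0.0013·111.32)² + (-0.0116·91.46)²) = √(0.020943 + 1.125585) = 1.0708 km
H: √((-0.0125·111.32)² + (-0.0170·91.46)²) = √(1.936272 + 2.417465) = 2.0866 km
I: √((-0.0215·111.32)² + (0.0045·91.46)²) = √(5.728268 + 0.169390) = 2.4285 km
J: √((0.0088·111.32)² + (-0.0075·91.46)²) = √(0.959648 + 0.470527) = 1.1959 km
K: √((0.0008·111.32)² + (0.0053·91.46)²) = √(0.007931 + 0.234971) = 0.4929 km
L: √((0.0141·111.32)² + (0.0038·91.46)²) = √(2.463682 + 0.120790) = 1.6076 km
M: √((0.0157·111.32)² + (-0.0071·91.46)²) = √(3.054539 + 0.421676) = 1.8645 km
N: √((-0.0123·111.32)² + (-0.0071·91.46)²) = √(1.874807 + 0.421676) = 1.5154 km
Threshold 0.345 km: none within range.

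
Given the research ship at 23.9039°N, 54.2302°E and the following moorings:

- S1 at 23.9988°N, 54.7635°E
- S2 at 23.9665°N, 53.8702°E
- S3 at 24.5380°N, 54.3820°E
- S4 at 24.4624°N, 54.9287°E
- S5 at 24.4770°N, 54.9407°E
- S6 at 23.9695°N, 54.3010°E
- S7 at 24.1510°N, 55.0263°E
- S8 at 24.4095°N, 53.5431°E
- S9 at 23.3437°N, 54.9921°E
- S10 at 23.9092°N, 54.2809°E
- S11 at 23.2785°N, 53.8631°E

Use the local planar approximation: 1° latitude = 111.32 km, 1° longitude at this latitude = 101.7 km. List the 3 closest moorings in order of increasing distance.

Distances from 23.9039°N, 54.2302°E:
S1: 55.2559 km
S2: 37.2693 km
S3: 72.2565 km
S4: 94.4018 km
S5: 96.3915 km
S6: 10.2554 km
S7: 85.5085 km
S8: 89.7261 km
S9: 99.4631 km
S10: 5.1898 km
S11: 78.9982 km
Sorted: S10 (5.1898 km) < S6 (10.2554 km) < S2 (37.2693 km) < S1 (55.2559 km) < S3 (72.2565 km) < …

S10, S6, S2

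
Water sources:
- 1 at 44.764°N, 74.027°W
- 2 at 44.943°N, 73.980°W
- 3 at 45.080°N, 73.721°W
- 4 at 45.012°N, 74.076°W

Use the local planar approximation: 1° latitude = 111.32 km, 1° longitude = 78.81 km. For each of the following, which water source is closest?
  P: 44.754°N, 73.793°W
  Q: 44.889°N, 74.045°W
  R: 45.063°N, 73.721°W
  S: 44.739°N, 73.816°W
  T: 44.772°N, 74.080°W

P at 44.754°N, 73.793°W:
  1: 18.475 km
  2: 25.688 km
  3: 36.731 km
  4: 36.364 km
  → nearest: 1 (18.475 km)
Q at 44.889°N, 74.045°W:
  1: 13.987 km
  2: 7.898 km
  3: 33.228 km
  4: 13.909 km
  → nearest: 2 (7.898 km)
R at 45.063°N, 73.721°W:
  1: 41.103 km
  2: 24.394 km
  3: 1.892 km
  4: 28.548 km
  → nearest: 3 (1.892 km)
S at 44.739°N, 73.816°W:
  1: 16.860 km
  2: 26.130 km
  3: 38.691 km
  4: 36.653 km
  → nearest: 1 (16.860 km)
T at 44.772°N, 74.080°W:
  1: 4.271 km
  2: 20.603 km
  3: 44.453 km
  4: 26.719 km
  → nearest: 1 (4.271 km)

P→1; Q→2; R→3; S→1; T→1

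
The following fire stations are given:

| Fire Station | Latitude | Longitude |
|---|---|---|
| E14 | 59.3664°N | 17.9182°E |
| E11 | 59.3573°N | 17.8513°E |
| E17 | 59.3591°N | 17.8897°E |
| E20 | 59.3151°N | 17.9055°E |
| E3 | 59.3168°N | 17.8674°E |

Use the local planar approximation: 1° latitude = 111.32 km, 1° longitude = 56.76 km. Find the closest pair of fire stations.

E14 and E17

Pairwise distances:
E14–E17: 1.8103 km
E20–E3: 2.1708 km
E11–E17: 2.1888 km
E14–E11: 3.9300 km
E11–E3: 4.6001 km
E17–E3: 4.8760 km
E17–E20: 4.9795 km
E11–E20: 5.6154 km
E14–E20: 5.7560 km
E14–E3: 6.2290 km
Closest pair: E14–E17 at 1.8103 km.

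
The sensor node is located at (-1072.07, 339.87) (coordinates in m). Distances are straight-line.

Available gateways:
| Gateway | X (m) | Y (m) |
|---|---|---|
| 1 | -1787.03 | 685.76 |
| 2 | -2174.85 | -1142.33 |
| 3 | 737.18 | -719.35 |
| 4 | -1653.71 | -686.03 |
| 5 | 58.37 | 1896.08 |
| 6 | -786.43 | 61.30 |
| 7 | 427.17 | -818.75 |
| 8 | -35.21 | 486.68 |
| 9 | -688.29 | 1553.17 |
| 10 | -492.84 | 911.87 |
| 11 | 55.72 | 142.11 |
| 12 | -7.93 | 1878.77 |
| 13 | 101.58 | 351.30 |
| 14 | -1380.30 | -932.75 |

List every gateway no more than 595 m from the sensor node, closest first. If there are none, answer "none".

6

Distances from (-1072.07, 339.87):
1: 794.23 m
2: 1847.44 m
3: 2096.50 m
4: 1179.31 m
5: 1923.46 m
6: 398.99 m
7: 1894.76 m
8: 1047.20 m
9: 1272.55 m
10: 814.06 m
11: 1145.00 m
12: 1870.99 m
13: 1173.71 m
14: 1309.41 m
Threshold 595 m: 6 (398.99 m) is within range.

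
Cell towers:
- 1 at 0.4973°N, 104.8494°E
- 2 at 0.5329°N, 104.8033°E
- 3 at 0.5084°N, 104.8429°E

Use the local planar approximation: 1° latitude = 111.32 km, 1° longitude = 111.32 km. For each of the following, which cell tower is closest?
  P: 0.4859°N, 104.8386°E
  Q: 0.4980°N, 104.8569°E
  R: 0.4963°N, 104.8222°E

P at 0.4859°N, 104.8386°E:
  1: √((0.0114·111.32)² + (0.0108·111.32)²) = √(1.610483 + 1.445419) = 1.7481 km
  2: √((0.0470·111.32)² + (-0.0353·111.32)²) = √(27.374243 + 15.441725) = 6.5434 km
  3: √((0.0225·111.32)² + (0.0043·111.32)²) = √(6.273522 + 0.229131) = 2.5500 km
  → nearest: 1 (1.7481 km)
Q at 0.4980°N, 104.8569°E:
  1: √((-0.0007·111.32)² + (-0.0075·111.32)²) = √(0.006072 + 0.697058) = 0.8385 km
  2: √((0.0349·111.32)² + (-0.0536·111.32)²) = √(15.093753 + 35.602129) = 7.1201 km
  3: √((0.0104·111.32)² + (-0.0140·111.32)²) = √(1.340334 + 2.428860) = 1.9414 km
  → nearest: 1 (0.8385 km)
R at 0.4963°N, 104.8222°E:
  1: √((0.0010·111.32)² + (0.0272·111.32)²) = √(0.012392 + 9.168203) = 3.0299 km
  2: √((0.0366·111.32)² + (-0.0189·111.32)²) = √(16.600018 + 4.426597) = 4.5855 km
  3: √((0.0121·111.32)² + (0.0207·111.32)²) = √(1.814334 + 5.309909) = 2.6691 km
  → nearest: 3 (2.6691 km)

P→1; Q→1; R→3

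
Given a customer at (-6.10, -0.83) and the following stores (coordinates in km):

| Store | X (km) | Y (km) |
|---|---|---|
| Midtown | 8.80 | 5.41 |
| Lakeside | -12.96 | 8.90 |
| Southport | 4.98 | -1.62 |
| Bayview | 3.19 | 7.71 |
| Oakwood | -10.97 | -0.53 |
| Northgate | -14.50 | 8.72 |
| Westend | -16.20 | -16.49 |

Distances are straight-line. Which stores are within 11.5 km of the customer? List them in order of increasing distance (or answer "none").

Distances from (-6.10, -0.83):
Midtown: √((14.90)² + (6.24)²) = √(222.0100 + 38.9376) = 16.15 km
Lakeside: √((-6.86)² + (9.73)²) = √(47.0596 + 94.6729) = 11.91 km
Southport: √((11.08)² + (-0.79)²) = √(122.7664 + 0.6241) = 11.11 km
Bayview: √((9.29)² + (8.54)²) = √(86.3041 + 72.9316) = 12.62 km
Oakwood: √((-4.87)² + (0.30)²) = √(23.7169 + 0.0900) = 4.88 km
Northgate: √((-8.40)² + (9.55)²) = √(70.5600 + 91.2025) = 12.72 km
Westend: √((-10.10)² + (-15.66)²) = √(102.0100 + 245.2356) = 18.63 km
Threshold 11.5 km: Oakwood (4.88 km), Southport (11.11 km) are within range.

Oakwood, Southport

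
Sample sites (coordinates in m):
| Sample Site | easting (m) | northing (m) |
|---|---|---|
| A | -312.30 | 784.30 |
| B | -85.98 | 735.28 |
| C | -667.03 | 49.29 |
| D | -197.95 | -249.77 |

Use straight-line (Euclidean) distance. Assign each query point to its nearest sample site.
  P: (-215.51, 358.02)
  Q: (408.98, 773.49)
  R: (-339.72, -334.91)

P at (-215.51, 358.02):
  A: 437.13 m
  B: 398.88 m
  C: 546.98 m
  D: 608.04 m
  → nearest: B (398.88 m)
Q at (408.98, 773.49):
  A: 721.36 m
  B: 496.43 m
  C: 1297.02 m
  D: 1189.72 m
  → nearest: B (496.43 m)
R at (-339.72, -334.91):
  A: 1119.55 m
  B: 1099.86 m
  C: 504.72 m
  D: 165.37 m
  → nearest: D (165.37 m)

P→B; Q→B; R→D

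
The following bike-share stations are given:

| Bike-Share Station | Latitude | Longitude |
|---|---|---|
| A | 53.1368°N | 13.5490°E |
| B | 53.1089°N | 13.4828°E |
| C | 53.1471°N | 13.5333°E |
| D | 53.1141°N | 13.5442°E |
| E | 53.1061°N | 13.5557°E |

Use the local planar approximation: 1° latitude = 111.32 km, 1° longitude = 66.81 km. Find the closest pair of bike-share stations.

D and E

Pairwise distances:
A–B: √((-0.0279·111.32)² + (-0.0662·66.81)²) = √(9.646168 + 19.561354) = 5.4044 km
A–C: √((0.0103·111.32)² + (-0.0157·66.81)²) = √(1.314682 + 1.100227) = 1.5540 km
A–D: √((-0.0227·111.32)² + (-0.0048·66.81)²) = √(6.385547 + 0.102841) = 2.5472 km
A–E: √((-0.0307·111.32)² + (0.0067·66.81)²) = √(11.679470 + 0.200370) = 3.4467 km
B–C: √((0.0382·111.32)² + (0.0505·66.81)²) = √(18.083110 + 11.383235) = 5.4283 km
B–D: √((0.0052·111.32)² + (0.0614·66.81)²) = √(0.335084 + 16.827503) = 4.1428 km
B–E: √((-0.0028·111.32)² + (0.0729·66.81)²) = √(0.097154 + 23.721273) = 4.8804 km
C–D: √((-0.0330·111.32)² + (0.0109·66.81)²) = √(13.495043 + 0.530317) = 3.7450 km
C–E: √((-0.0410·111.32)² + (0.0224·66.81)²) = √(20.831191 + 2.239644) = 4.8032 km
D–E: √((-0.0080·111.32)² + (0.0115·66.81)²) = √(0.793097 + 0.590308) = 1.1762 km
Closest pair: D–E at 1.1762 km.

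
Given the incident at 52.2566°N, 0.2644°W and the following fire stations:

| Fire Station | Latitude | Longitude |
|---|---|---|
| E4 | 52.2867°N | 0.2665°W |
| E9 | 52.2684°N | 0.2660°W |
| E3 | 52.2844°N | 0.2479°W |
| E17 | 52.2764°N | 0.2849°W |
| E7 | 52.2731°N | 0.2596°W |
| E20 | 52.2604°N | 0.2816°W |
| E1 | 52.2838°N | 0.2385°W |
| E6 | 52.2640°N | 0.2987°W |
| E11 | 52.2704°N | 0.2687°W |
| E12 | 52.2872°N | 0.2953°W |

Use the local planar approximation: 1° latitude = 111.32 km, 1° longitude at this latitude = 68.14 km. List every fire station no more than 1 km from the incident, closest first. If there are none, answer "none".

Distances from 52.2566°N, 0.2644°W:
E4: 3.3538 km
E9: 1.3181 km
E3: 3.2926 km
E17: 2.6095 km
E7: 1.8657 km
E20: 1.2460 km
E1: 3.5047 km
E6: 2.4781 km
E11: 1.5639 km
E12: 4.0046 km
Threshold 1 km: none within range.

none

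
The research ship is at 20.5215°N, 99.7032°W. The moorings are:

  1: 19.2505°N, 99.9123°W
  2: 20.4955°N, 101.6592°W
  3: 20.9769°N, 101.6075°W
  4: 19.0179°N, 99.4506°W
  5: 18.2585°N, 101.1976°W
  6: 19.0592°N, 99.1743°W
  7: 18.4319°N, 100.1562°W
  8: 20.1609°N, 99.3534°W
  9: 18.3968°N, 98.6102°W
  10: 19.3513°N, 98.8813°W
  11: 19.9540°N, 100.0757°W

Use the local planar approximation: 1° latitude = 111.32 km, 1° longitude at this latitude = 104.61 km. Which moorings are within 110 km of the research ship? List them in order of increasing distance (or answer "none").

Distances from 20.5215°N, 99.7032°W:
1: 143.1686 km
2: 204.6376 km
3: 205.5581 km
4: 169.4537 km
5: 296.4811 km
6: 171.9290 km
7: 237.3922 km
8: 54.3176 km
9: 262.7086 km
10: 156.0826 km
11: 74.2254 km
Threshold 110 km: 8 (54.3176 km), 11 (74.2254 km) are within range.

8, 11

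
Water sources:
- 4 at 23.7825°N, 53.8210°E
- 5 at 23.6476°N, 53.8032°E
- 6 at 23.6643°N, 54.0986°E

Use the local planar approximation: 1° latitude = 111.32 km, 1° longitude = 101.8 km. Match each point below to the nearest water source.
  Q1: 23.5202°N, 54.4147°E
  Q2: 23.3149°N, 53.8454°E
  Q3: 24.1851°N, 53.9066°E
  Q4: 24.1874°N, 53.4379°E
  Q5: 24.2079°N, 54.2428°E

Q1 at 23.5202°N, 54.4147°E:
  4: √((0.2623·111.32)² + (-0.5937·101.8)²) = √(852.595383 + 3652.831623) = 67.1225 km
  5: √((0.1274·111.32)² + (-0.6115·101.8)²) = √(201.133889 + 3875.149650) = 63.8458 km
  6: √((0.1441·111.32)² + (-0.3161·101.8)²) = √(257.320482 + 1035.486754) = 35.9556 km
  → nearest: 6 (35.9556 km)
Q2 at 23.3149°N, 53.8454°E:
  4: √((0.4676·111.32)² + (-0.0244·101.8)²) = √(2709.538962 + 6.169859) = 52.1125 km
  5: √((0.3327·111.32)² + (-0.0422·101.8)²) = √(1371.677444 + 18.455272) = 37.2845 km
  6: √((0.3494·111.32)² + (0.2532·101.8)²) = √(1512.837205 + 664.389804) = 46.6608 km
  → nearest: 5 (37.2845 km)
Q3 at 24.1851°N, 53.9066°E:
  4: √((-0.4026·111.32)² + (-0.0856·101.8)²) = √(2008.602211 + 75.935190) = 45.6567 km
  5: √((-0.5375·111.32)² + (-0.1034·101.8)²) = √(3580.167390 + 110.799202) = 60.7533 km
  6: √((-0.5208·111.32)² + (0.1920·101.8)²) = √(3361.153498 + 382.030479) = 61.1816 km
  → nearest: 4 (45.6567 km)
Q4 at 24.1874°N, 53.4379°E:
  4: √((-0.4049·111.32)² + (0.3831·101.8)²) = √(2031.617518 + 1520.967240) = 59.6036 km
  5: √((-0.5398·111.32)² + (0.3653·101.8)²) = √(3610.872517 + 1382.913131) = 70.6667 km
  6: √((-0.5231·111.32)² + (0.6607·101.8)²) = √(3390.906661 + 4523.808056) = 88.9647 km
  → nearest: 4 (59.6036 km)
Q5 at 24.2079°N, 54.2428°E:
  4: √((-0.4254·111.32)² + (-0.4218·101.8)²) = √(2242.546032 + 1843.778332) = 63.9244 km
  5: √((-0.5603·111.32)² + (-0.4396·101.8)²) = √(3890.340732 + 2002.677062) = 76.7660 km
  6: √((-0.5436·111.32)² + (-0.1442·101.8)²) = √(3661.889976 + 215.489482) = 62.2686 km
  → nearest: 6 (62.2686 km)

Q1→6; Q2→5; Q3→4; Q4→4; Q5→6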